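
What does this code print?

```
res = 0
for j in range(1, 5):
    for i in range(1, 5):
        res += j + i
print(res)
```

80

j=1,i=1: res = 0+2 = 2
j=1,i=2: res = 2+3 = 5
j=1,i=3: res = 5+4 = 9
j=1,i=4: res = 9+5 = 14
j=2,i=1: res = 14+3 = 17
j=2,i=2: res = 17+4 = 21
j=2,i=3: res = 21+5 = 26
j=2,i=4: res = 26+6 = 32
j=3,i=1: res = 32+4 = 36
j=3,i=2: res = 36+5 = 41
j=3,i=3: res = 41+6 = 47
j=3,i=4: res = 47+7 = 54
j=4,i=1: res = 54+5 = 59
j=4,i=2: res = 59+6 = 65
j=4,i=3: res = 65+7 = 72
j=4,i=4: res = 72+8 = 80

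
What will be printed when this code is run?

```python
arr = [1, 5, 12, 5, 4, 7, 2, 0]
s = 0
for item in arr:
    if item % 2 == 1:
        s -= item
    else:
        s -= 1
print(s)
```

item=1: odd, s = 0-1 = -1
item=5: odd, s = (-1)-5 = -6
item=12: not odd, s = (-6)-1 = -7
item=5: odd, s = (-7)-5 = -12
item=4: not odd, s = (-12)-1 = -13
item=7: odd, s = (-13)-7 = -20
item=2: not odd, s = (-20)-1 = -21
item=0: not odd, s = (-21)-1 = -22

-22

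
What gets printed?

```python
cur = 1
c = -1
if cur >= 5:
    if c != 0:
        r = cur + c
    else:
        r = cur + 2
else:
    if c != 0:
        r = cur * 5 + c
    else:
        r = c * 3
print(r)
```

cur=1, c=-1
cur >= 5 is False; c != 0 is True
→ r = cur * 5 + c = 4

4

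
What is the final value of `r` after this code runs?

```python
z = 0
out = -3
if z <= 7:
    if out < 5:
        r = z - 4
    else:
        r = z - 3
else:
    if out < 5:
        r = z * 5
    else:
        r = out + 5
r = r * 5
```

-20

z=0, out=-3
z <= 7 is True; out < 5 is True
→ r = z - 4 = -4
r = (-4)*5 = -20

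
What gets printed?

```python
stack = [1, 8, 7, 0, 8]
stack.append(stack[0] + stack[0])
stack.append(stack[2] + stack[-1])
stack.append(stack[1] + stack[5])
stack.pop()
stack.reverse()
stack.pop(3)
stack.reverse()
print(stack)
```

append stack[0]+stack[0] = 1+1 = 2 → [1, 8, 7, 0, 8, 2]
append stack[2]+stack[-1] = 7+2 = 9 → [1, 8, 7, 0, 8, 2, 9]
append stack[1]+stack[5] = 8+2 = 10 → [1, 8, 7, 0, 8, 2, 9, 10]
pop() removes 10 → [1, 8, 7, 0, 8, 2, 9]
reverse → [9, 2, 8, 0, 7, 8, 1]
pop(3) removes 0 → [9, 2, 8, 7, 8, 1]
reverse → [1, 8, 7, 8, 2, 9]

[1, 8, 7, 8, 2, 9]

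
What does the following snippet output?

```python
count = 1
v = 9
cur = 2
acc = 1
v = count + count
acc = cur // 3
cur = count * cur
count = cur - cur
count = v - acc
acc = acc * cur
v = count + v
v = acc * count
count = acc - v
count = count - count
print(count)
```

0

v = 1+1 = 2
acc = 2//3 = 0
cur = 1*2 = 2
count = 2-2 = 0
count = 2-0 = 2
acc = 0*2 = 0
v = 2+2 = 4
v = 0*2 = 0
count = 0-0 = 0
count = 0-0 = 0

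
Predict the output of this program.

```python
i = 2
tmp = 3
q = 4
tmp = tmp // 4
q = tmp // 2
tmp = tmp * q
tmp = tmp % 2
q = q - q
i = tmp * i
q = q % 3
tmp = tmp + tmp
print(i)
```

0

tmp = 3//4 = 0
q = 0//2 = 0
tmp = 0*0 = 0
tmp = 0%2 = 0
q = 0-0 = 0
i = 0*2 = 0
q = 0%3 = 0
tmp = 0+0 = 0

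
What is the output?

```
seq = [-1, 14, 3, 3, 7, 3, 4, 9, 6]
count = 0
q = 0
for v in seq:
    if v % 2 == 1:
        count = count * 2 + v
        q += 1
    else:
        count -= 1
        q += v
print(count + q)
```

v=-1: odd, count = 0*2+(-1) = -1; q=1
v=14: not odd, count = (-1)-1 = -2; q=15
v=3: odd, count = (-2)*2+3 = -1; q=16
v=3: odd, count = (-1)*2+3 = 1; q=17
v=7: odd, count = 1*2+7 = 9; q=18
v=3: odd, count = 9*2+3 = 21; q=19
v=4: not odd, count = 21-1 = 20; q=23
v=9: odd, count = 20*2+9 = 49; q=24
v=6: not odd, count = 49-1 = 48; q=30
count+q = 48+30 = 78

78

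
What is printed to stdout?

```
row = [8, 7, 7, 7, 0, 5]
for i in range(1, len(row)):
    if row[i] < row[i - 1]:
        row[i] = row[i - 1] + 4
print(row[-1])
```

28

i=1: 7<8, row[1] = 8+4 = 12 → [8, 12, 7, 7, 0, 5]
i=2: 7<12, row[2] = 12+4 = 16 → [8, 12, 16, 7, 0, 5]
i=3: 7<16, row[3] = 16+4 = 20 → [8, 12, 16, 20, 0, 5]
i=4: 0<20, row[4] = 20+4 = 24 → [8, 12, 16, 20, 24, 5]
i=5: 5<24, row[5] = 24+4 = 28 → [8, 12, 16, 20, 24, 28]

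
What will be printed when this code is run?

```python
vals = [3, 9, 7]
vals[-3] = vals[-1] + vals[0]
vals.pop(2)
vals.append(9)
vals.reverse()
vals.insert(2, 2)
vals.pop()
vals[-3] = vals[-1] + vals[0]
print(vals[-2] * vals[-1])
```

vals[-3] = vals[-1]+vals[0] = 7+3 = 10 → [10, 9, 7]
pop(2) removes 7 → [10, 9]
append 9 → [10, 9, 9]
reverse → [9, 9, 10]
insert 2 at 2 → [9, 9, 2, 10]
pop() removes 10 → [9, 9, 2]
vals[-3] = vals[-1]+vals[0] = 2+9 = 11 → [11, 9, 2]
vals[-2]*vals[-1] = 9*2 = 18

18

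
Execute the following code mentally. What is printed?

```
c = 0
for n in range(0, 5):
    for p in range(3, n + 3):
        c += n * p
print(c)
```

n=1,p=3: c = 0+3 = 3
n=2,p=3: c = 3+6 = 9
n=2,p=4: c = 9+8 = 17
n=3,p=3: c = 17+9 = 26
n=3,p=4: c = 26+12 = 38
n=3,p=5: c = 38+15 = 53
n=4,p=3: c = 53+12 = 65
n=4,p=4: c = 65+16 = 81
n=4,p=5: c = 81+20 = 101
n=4,p=6: c = 101+24 = 125

125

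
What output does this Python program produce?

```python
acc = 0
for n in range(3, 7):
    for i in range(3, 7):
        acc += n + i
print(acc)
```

144

n=3,i=3: acc = 0+6 = 6
n=3,i=4: acc = 6+7 = 13
n=3,i=5: acc = 13+8 = 21
n=3,i=6: acc = 21+9 = 30
n=4,i=3: acc = 30+7 = 37
n=4,i=4: acc = 37+8 = 45
n=4,i=5: acc = 45+9 = 54
n=4,i=6: acc = 54+10 = 64
n=5,i=3: acc = 64+8 = 72
n=5,i=4: acc = 72+9 = 81
n=5,i=5: acc = 81+10 = 91
n=5,i=6: acc = 91+11 = 102
n=6,i=3: acc = 102+9 = 111
n=6,i=4: acc = 111+10 = 121
n=6,i=5: acc = 121+11 = 132
n=6,i=6: acc = 132+12 = 144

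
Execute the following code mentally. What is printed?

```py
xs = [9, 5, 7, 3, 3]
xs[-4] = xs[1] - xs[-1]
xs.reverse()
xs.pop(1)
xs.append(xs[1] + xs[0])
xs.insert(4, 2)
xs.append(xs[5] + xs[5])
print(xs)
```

[3, 7, 2, 9, 2, 10, 20]

xs[-4] = xs[1]-xs[-1] = 5-3 = 2 → [9, 2, 7, 3, 3]
reverse → [3, 3, 7, 2, 9]
pop(1) removes 3 → [3, 7, 2, 9]
append xs[1]+xs[0] = 7+3 = 10 → [3, 7, 2, 9, 10]
insert 2 at 4 → [3, 7, 2, 9, 2, 10]
append xs[5]+xs[5] = 10+10 = 20 → [3, 7, 2, 9, 2, 10, 20]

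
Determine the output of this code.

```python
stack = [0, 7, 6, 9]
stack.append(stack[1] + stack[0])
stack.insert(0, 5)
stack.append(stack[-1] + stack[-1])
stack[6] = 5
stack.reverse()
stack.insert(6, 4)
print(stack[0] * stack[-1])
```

25

append stack[1]+stack[0] = 7+0 = 7 → [0, 7, 6, 9, 7]
insert 5 at 0 → [5, 0, 7, 6, 9, 7]
append stack[-1]+stack[-1] = 7+7 = 14 → [5, 0, 7, 6, 9, 7, 14]
stack[6] = 5 → [5, 0, 7, 6, 9, 7, 5]
reverse → [5, 7, 9, 6, 7, 0, 5]
insert 4 at 6 → [5, 7, 9, 6, 7, 0, 4, 5]
stack[0]*stack[-1] = 5*5 = 25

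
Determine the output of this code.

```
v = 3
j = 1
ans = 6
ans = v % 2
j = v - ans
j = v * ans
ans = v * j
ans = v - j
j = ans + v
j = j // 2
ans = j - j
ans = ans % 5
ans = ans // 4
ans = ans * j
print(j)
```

ans = 3%2 = 1
j = 3-1 = 2
j = 3*1 = 3
ans = 3*3 = 9
ans = 3-3 = 0
j = 0+3 = 3
j = 3//2 = 1
ans = 1-1 = 0
ans = 0%5 = 0
ans = 0//4 = 0
ans = 0*1 = 0

1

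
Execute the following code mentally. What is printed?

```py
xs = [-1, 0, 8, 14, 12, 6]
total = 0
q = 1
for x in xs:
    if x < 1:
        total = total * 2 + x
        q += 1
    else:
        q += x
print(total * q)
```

x=-1: <1, total = 0*2+(-1) = -1; q=2
x=0: <1, total = (-1)*2+0 = -2; q=3
x=8: not <1; q=11
x=14: not <1; q=25
x=12: not <1; q=37
x=6: not <1; q=43
total*q = (-2)*43 = -86

-86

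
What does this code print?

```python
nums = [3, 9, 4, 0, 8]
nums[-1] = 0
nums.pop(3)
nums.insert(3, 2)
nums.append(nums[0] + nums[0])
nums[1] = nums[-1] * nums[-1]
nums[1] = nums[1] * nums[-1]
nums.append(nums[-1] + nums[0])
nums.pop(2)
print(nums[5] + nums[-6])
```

12

nums[-1] = 0 → [3, 9, 4, 0, 0]
pop(3) removes 0 → [3, 9, 4, 0]
insert 2 at 3 → [3, 9, 4, 2, 0]
append nums[0]+nums[0] = 3+3 = 6 → [3, 9, 4, 2, 0, 6]
nums[1] = nums[-1]*nums[-1] = 6*6 = 36 → [3, 36, 4, 2, 0, 6]
nums[1] = nums[1]*nums[-1] = 36*6 = 216 → [3, 216, 4, 2, 0, 6]
append nums[-1]+nums[0] = 6+3 = 9 → [3, 216, 4, 2, 0, 6, 9]
pop(2) removes 4 → [3, 216, 2, 0, 6, 9]
nums[5]+nums[-6] = 9+3 = 12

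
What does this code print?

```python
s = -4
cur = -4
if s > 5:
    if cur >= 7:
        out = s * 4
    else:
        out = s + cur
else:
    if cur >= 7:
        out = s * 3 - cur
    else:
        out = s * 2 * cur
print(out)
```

s=-4, cur=-4
s > 5 is False; cur >= 7 is False
→ out = s * 2 * cur = 32

32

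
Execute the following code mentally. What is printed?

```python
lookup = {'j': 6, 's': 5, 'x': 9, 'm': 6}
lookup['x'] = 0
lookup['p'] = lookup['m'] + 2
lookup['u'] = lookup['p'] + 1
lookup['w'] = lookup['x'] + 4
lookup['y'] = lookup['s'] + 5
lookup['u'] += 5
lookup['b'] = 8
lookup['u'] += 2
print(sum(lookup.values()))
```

63

lookup['x'] = 0 → {'j': 6, 's': 5, 'x': 0, 'm': 6}
lookup['p'] = lookup['m']+2 = 8 → {'j': 6, 's': 5, 'x': 0, 'm': 6, 'p': 8}
lookup['u'] = lookup['p']+1 = 9 → {'j': 6, 's': 5, 'x': 0, 'm': 6, 'p': 8, 'u': 9}
lookup['w'] = lookup['x']+4 = 4 → {'j': 6, 's': 5, 'x': 0, 'm': 6, 'p': 8, 'u': 9, 'w': 4}
lookup['y'] = lookup['s']+5 = 10 → {'j': 6, 's': 5, 'x': 0, 'm': 6, 'p': 8, 'u': 9, 'w': 4, 'y': 10}
lookup['u'] = 9+5 = 14 → {'j': 6, 's': 5, 'x': 0, 'm': 6, 'p': 8, 'u': 14, 'w': 4, 'y': 10}
lookup['b'] = 8 → {'j': 6, 's': 5, 'x': 0, 'm': 6, 'p': 8, 'u': 14, 'w': 4, 'y': 10, 'b': 8}
lookup['u'] = 14+2 = 16 → {'j': 6, 's': 5, 'x': 0, 'm': 6, 'p': 8, 'u': 16, 'w': 4, 'y': 10, 'b': 8}
sum of values = 63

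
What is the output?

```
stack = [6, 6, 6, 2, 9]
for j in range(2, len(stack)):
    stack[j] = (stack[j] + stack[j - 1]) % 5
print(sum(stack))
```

21

j=2: stack[2] = (6+6)%5 = 2 → [6, 6, 2, 2, 9]
j=3: stack[3] = (2+2)%5 = 4 → [6, 6, 2, 4, 9]
j=4: stack[4] = (9+4)%5 = 3 → [6, 6, 2, 4, 3]
sum = 21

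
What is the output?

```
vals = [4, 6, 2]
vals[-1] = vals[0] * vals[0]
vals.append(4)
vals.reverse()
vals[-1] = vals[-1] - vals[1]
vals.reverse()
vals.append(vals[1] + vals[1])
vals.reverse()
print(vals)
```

[12, 4, 16, 6, -12]

vals[-1] = vals[0]*vals[0] = 4*4 = 16 → [4, 6, 16]
append 4 → [4, 6, 16, 4]
reverse → [4, 16, 6, 4]
vals[-1] = vals[-1]-vals[1] = 4-16 = -12 → [4, 16, 6, -12]
reverse → [-12, 6, 16, 4]
append vals[1]+vals[1] = 6+6 = 12 → [-12, 6, 16, 4, 12]
reverse → [12, 4, 16, 6, -12]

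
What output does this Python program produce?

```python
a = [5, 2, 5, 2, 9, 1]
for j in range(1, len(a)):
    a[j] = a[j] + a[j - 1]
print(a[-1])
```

24

j=1: a[1] = 2+5 = 7 → [5, 7, 5, 2, 9, 1]
j=2: a[2] = 5+7 = 12 → [5, 7, 12, 2, 9, 1]
j=3: a[3] = 2+12 = 14 → [5, 7, 12, 14, 9, 1]
j=4: a[4] = 9+14 = 23 → [5, 7, 12, 14, 23, 1]
j=5: a[5] = 1+23 = 24 → [5, 7, 12, 14, 23, 24]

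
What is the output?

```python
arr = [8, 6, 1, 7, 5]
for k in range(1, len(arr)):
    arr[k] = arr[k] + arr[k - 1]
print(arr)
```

[8, 14, 15, 22, 27]

k=1: arr[1] = 6+8 = 14 → [8, 14, 1, 7, 5]
k=2: arr[2] = 1+14 = 15 → [8, 14, 15, 7, 5]
k=3: arr[3] = 7+15 = 22 → [8, 14, 15, 22, 5]
k=4: arr[4] = 5+22 = 27 → [8, 14, 15, 22, 27]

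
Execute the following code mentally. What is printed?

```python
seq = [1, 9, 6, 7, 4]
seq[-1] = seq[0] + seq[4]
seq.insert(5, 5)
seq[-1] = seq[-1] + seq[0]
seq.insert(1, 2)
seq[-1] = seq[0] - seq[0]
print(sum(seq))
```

30

seq[-1] = seq[0]+seq[4] = 1+4 = 5 → [1, 9, 6, 7, 5]
insert 5 at 5 → [1, 9, 6, 7, 5, 5]
seq[-1] = seq[-1]+seq[0] = 5+1 = 6 → [1, 9, 6, 7, 5, 6]
insert 2 at 1 → [1, 2, 9, 6, 7, 5, 6]
seq[-1] = seq[0]-seq[0] = 1-1 = 0 → [1, 2, 9, 6, 7, 5, 0]
sum = 30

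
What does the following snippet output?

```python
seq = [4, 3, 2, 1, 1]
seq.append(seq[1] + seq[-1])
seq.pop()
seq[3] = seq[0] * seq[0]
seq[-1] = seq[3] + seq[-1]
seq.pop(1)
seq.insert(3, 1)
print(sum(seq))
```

append seq[1]+seq[-1] = 3+1 = 4 → [4, 3, 2, 1, 1, 4]
pop() removes 4 → [4, 3, 2, 1, 1]
seq[3] = seq[0]*seq[0] = 4*4 = 16 → [4, 3, 2, 16, 1]
seq[-1] = seq[3]+seq[-1] = 16+1 = 17 → [4, 3, 2, 16, 17]
pop(1) removes 3 → [4, 2, 16, 17]
insert 1 at 3 → [4, 2, 16, 1, 17]
sum = 40

40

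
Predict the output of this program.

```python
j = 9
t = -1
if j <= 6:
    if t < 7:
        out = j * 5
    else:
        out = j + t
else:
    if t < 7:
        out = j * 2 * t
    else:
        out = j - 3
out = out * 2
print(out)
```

-36

j=9, t=-1
j <= 6 is False; t < 7 is True
→ out = j * 2 * t = -18
out = (-18)*2 = -36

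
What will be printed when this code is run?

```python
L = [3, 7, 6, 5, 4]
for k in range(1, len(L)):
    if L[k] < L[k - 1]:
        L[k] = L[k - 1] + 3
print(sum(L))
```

49

k=1: 7>=3, unchanged → [3, 7, 6, 5, 4]
k=2: 6<7, L[2] = 7+3 = 10 → [3, 7, 10, 5, 4]
k=3: 5<10, L[3] = 10+3 = 13 → [3, 7, 10, 13, 4]
k=4: 4<13, L[4] = 13+3 = 16 → [3, 7, 10, 13, 16]
sum = 49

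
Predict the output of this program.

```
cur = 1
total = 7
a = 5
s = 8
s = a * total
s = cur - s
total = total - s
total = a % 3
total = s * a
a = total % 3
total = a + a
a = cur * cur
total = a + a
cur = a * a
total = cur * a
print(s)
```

-34

s = 5*7 = 35
s = 1-35 = -34
total = 7-(-34) = 41
total = 5%3 = 2
total = (-34)*5 = -170
a = (-170)%3 = 1
total = 1+1 = 2
a = 1*1 = 1
total = 1+1 = 2
cur = 1*1 = 1
total = 1*1 = 1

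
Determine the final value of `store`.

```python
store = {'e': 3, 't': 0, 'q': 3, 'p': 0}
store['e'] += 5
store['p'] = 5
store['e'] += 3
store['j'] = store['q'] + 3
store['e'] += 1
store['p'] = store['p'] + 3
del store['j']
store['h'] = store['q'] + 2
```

{'e': 12, 't': 0, 'q': 3, 'p': 8, 'h': 5}

store['e'] = 3+5 = 8 → {'e': 8, 't': 0, 'q': 3, 'p': 0}
store['p'] = 5 → {'e': 8, 't': 0, 'q': 3, 'p': 5}
store['e'] = 8+3 = 11 → {'e': 11, 't': 0, 'q': 3, 'p': 5}
store['j'] = store['q']+3 = 6 → {'e': 11, 't': 0, 'q': 3, 'p': 5, 'j': 6}
store['e'] = 11+1 = 12 → {'e': 12, 't': 0, 'q': 3, 'p': 5, 'j': 6}
store['p'] = store['p']+3 = 8 → {'e': 12, 't': 0, 'q': 3, 'p': 8, 'j': 6}
del 'j' → {'e': 12, 't': 0, 'q': 3, 'p': 8}
store['h'] = store['q']+2 = 5 → {'e': 12, 't': 0, 'q': 3, 'p': 8, 'h': 5}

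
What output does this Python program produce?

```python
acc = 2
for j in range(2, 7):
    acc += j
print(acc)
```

22

j=2: acc = 2+2 = 4
j=3: acc = 4+3 = 7
j=4: acc = 7+4 = 11
j=5: acc = 11+5 = 16
j=6: acc = 16+6 = 22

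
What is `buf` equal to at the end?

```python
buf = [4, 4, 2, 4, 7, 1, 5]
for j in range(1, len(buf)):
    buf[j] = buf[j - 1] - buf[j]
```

[4, 0, -2, -6, -13, -14, -19]

j=1: buf[1] = 4-4 = 0 → [4, 0, 2, 4, 7, 1, 5]
j=2: buf[2] = 0-2 = -2 → [4, 0, -2, 4, 7, 1, 5]
j=3: buf[3] = (-2)-4 = -6 → [4, 0, -2, -6, 7, 1, 5]
j=4: buf[4] = (-6)-7 = -13 → [4, 0, -2, -6, -13, 1, 5]
j=5: buf[5] = (-13)-1 = -14 → [4, 0, -2, -6, -13, -14, 5]
j=6: buf[6] = (-14)-5 = -19 → [4, 0, -2, -6, -13, -14, -19]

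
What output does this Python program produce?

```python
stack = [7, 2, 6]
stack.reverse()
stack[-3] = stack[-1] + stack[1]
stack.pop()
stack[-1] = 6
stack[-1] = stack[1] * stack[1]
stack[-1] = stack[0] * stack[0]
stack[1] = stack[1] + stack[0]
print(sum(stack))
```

99

reverse → [6, 2, 7]
stack[-3] = stack[-1]+stack[1] = 7+2 = 9 → [9, 2, 7]
pop() removes 7 → [9, 2]
stack[-1] = 6 → [9, 6]
stack[-1] = stack[1]*stack[1] = 6*6 = 36 → [9, 36]
stack[-1] = stack[0]*stack[0] = 9*9 = 81 → [9, 81]
stack[1] = stack[1]+stack[0] = 81+9 = 90 → [9, 90]
sum = 99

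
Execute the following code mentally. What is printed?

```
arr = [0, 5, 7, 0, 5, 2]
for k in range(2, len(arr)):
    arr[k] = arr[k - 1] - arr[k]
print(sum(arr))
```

k=2: arr[2] = 5-7 = -2 → [0, 5, -2, 0, 5, 2]
k=3: arr[3] = (-2)-0 = -2 → [0, 5, -2, -2, 5, 2]
k=4: arr[4] = (-2)-5 = -7 → [0, 5, -2, -2, -7, 2]
k=5: arr[5] = (-7)-2 = -9 → [0, 5, -2, -2, -7, -9]
sum = -15

-15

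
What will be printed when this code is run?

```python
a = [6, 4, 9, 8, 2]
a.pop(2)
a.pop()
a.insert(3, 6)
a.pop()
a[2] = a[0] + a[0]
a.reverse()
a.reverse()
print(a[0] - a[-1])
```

-6

pop(2) removes 9 → [6, 4, 8, 2]
pop() removes 2 → [6, 4, 8]
insert 6 at 3 → [6, 4, 8, 6]
pop() removes 6 → [6, 4, 8]
a[2] = a[0]+a[0] = 6+6 = 12 → [6, 4, 12]
reverse → [12, 4, 6]
reverse → [6, 4, 12]
a[0]-a[-1] = 6-12 = -6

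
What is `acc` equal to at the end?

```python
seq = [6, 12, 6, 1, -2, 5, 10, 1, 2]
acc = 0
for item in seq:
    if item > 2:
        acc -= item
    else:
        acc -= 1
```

-43

item=6: >2, acc = 0-6 = -6
item=12: >2, acc = (-6)-12 = -18
item=6: >2, acc = (-18)-6 = -24
item=1: not >2, acc = (-24)-1 = -25
item=-2: not >2, acc = (-25)-1 = -26
item=5: >2, acc = (-26)-5 = -31
item=10: >2, acc = (-31)-10 = -41
item=1: not >2, acc = (-41)-1 = -42
item=2: not >2, acc = (-42)-1 = -43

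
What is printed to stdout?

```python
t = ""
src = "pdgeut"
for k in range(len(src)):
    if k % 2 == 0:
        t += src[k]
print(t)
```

k=0: add 'p' → 'p'
k=1: skip
k=2: add 'g' → 'pg'
k=3: skip
k=4: add 'u' → 'pgu'
k=5: skip

pgu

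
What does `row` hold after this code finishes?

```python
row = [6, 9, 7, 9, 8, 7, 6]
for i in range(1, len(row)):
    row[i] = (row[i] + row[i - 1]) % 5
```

[6, 0, 2, 1, 4, 1, 2]

i=1: row[1] = (9+6)%5 = 0 → [6, 0, 7, 9, 8, 7, 6]
i=2: row[2] = (7+0)%5 = 2 → [6, 0, 2, 9, 8, 7, 6]
i=3: row[3] = (9+2)%5 = 1 → [6, 0, 2, 1, 8, 7, 6]
i=4: row[4] = (8+1)%5 = 4 → [6, 0, 2, 1, 4, 7, 6]
i=5: row[5] = (7+4)%5 = 1 → [6, 0, 2, 1, 4, 1, 6]
i=6: row[6] = (6+1)%5 = 2 → [6, 0, 2, 1, 4, 1, 2]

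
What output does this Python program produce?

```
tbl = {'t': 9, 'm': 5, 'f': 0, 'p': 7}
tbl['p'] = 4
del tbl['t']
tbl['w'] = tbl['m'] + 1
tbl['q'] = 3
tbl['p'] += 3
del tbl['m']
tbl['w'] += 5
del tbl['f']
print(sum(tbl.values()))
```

tbl['p'] = 4 → {'t': 9, 'm': 5, 'f': 0, 'p': 4}
del 't' → {'m': 5, 'f': 0, 'p': 4}
tbl['w'] = tbl['m']+1 = 6 → {'m': 5, 'f': 0, 'p': 4, 'w': 6}
tbl['q'] = 3 → {'m': 5, 'f': 0, 'p': 4, 'w': 6, 'q': 3}
tbl['p'] = 4+3 = 7 → {'m': 5, 'f': 0, 'p': 7, 'w': 6, 'q': 3}
del 'm' → {'f': 0, 'p': 7, 'w': 6, 'q': 3}
tbl['w'] = 6+5 = 11 → {'f': 0, 'p': 7, 'w': 11, 'q': 3}
del 'f' → {'p': 7, 'w': 11, 'q': 3}
sum of values = 21

21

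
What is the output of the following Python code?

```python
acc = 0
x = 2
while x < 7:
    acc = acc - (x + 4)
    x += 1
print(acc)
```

x=2: acc = 0-6 = -6
x=3: acc = (-6)-7 = -13
x=4: acc = (-13)-8 = -21
x=5: acc = (-21)-9 = -30
x=6: acc = (-30)-10 = -40

-40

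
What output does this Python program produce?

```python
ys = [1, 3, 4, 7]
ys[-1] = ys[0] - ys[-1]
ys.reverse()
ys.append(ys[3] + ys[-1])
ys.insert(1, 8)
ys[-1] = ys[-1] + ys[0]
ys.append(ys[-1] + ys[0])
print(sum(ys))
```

-4

ys[-1] = ys[0]-ys[-1] = 1-7 = -6 → [1, 3, 4, -6]
reverse → [-6, 4, 3, 1]
append ys[3]+ys[-1] = 1+1 = 2 → [-6, 4, 3, 1, 2]
insert 8 at 1 → [-6, 8, 4, 3, 1, 2]
ys[-1] = ys[-1]+ys[0] = 2+(-6) = -4 → [-6, 8, 4, 3, 1, -4]
append ys[-1]+ys[0] = (-4)+(-6) = -10 → [-6, 8, 4, 3, 1, -4, -10]
sum = -4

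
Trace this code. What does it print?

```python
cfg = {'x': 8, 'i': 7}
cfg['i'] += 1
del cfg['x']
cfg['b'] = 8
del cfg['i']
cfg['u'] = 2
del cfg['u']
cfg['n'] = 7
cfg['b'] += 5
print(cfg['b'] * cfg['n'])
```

cfg['i'] = 7+1 = 8 → {'x': 8, 'i': 8}
del 'x' → {'i': 8}
cfg['b'] = 8 → {'i': 8, 'b': 8}
del 'i' → {'b': 8}
cfg['u'] = 2 → {'b': 8, 'u': 2}
del 'u' → {'b': 8}
cfg['n'] = 7 → {'b': 8, 'n': 7}
cfg['b'] = 8+5 = 13 → {'b': 13, 'n': 7}
cfg['b']*cfg['n'] = 13*7 = 91

91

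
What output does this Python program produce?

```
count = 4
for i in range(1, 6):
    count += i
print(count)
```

i=1: count = 4+1 = 5
i=2: count = 5+2 = 7
i=3: count = 7+3 = 10
i=4: count = 10+4 = 14
i=5: count = 14+5 = 19

19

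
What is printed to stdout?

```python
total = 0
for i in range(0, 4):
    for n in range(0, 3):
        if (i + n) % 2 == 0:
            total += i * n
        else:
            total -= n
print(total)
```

2

i=0,n=0: even sum, total = 0+0 = 0
i=0,n=1: odd sum, total = 0-1 = -1
i=0,n=2: even sum, total = (-1)+0 = -1
i=1,n=0: odd sum, total = (-1)-0 = -1
i=1,n=1: even sum, total = (-1)+1 = 0
i=1,n=2: odd sum, total = 0-2 = -2
i=2,n=0: even sum, total = (-2)+0 = -2
i=2,n=1: odd sum, total = (-2)-1 = -3
i=2,n=2: even sum, total = (-3)+4 = 1
i=3,n=0: odd sum, total = 1-0 = 1
i=3,n=1: even sum, total = 1+3 = 4
i=3,n=2: odd sum, total = 4-2 = 2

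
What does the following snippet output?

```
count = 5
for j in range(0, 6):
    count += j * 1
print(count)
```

20

j=0: count = 5+0*1 = 5
j=1: count = 5+1*1 = 6
j=2: count = 6+2*1 = 8
j=3: count = 8+3*1 = 11
j=4: count = 11+4*1 = 15
j=5: count = 15+5*1 = 20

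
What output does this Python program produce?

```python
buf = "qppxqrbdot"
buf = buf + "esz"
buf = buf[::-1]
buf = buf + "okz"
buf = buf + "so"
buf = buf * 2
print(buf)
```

zsetodbrqxppqokzsozsetodbrqxppqokzso

+ 'esz' → 'qppxqrbdotesz'
reverse → 'zsetodbrqxppq'
+ 'okz' → 'zsetodbrqxppqokz'
+ 'so' → 'zsetodbrqxppqokzso'
repeat ×2 → 'zsetodbrqxppqokzsozsetodbrqxppqokzso'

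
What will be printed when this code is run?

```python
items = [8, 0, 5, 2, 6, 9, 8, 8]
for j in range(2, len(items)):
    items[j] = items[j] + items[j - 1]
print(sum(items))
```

j=2: items[2] = 5+0 = 5 → [8, 0, 5, 2, 6, 9, 8, 8]
j=3: items[3] = 2+5 = 7 → [8, 0, 5, 7, 6, 9, 8, 8]
j=4: items[4] = 6+7 = 13 → [8, 0, 5, 7, 13, 9, 8, 8]
j=5: items[5] = 9+13 = 22 → [8, 0, 5, 7, 13, 22, 8, 8]
j=6: items[6] = 8+22 = 30 → [8, 0, 5, 7, 13, 22, 30, 8]
j=7: items[7] = 8+30 = 38 → [8, 0, 5, 7, 13, 22, 30, 38]
sum = 123

123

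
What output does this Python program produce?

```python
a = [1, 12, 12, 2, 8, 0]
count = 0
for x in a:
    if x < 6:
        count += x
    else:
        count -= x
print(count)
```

x=1: <6, count = 0+1 = 1
x=12: not <6, count = 1-12 = -11
x=12: not <6, count = (-11)-12 = -23
x=2: <6, count = (-23)+2 = -21
x=8: not <6, count = (-21)-8 = -29
x=0: <6, count = (-29)+0 = -29

-29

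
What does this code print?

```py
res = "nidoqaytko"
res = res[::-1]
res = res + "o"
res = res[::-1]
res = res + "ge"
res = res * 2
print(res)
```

reverse → 'oktyaqodin'
+ 'o' → 'oktyaqodino'
reverse → 'onidoqaytko'
+ 'ge' → 'onidoqaytkoge'
repeat ×2 → 'onidoqaytkogeonidoqaytkoge'

onidoqaytkogeonidoqaytkoge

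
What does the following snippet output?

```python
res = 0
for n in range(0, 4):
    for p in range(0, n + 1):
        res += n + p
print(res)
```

n=0,p=0: res = 0+0 = 0
n=1,p=0: res = 0+1 = 1
n=1,p=1: res = 1+2 = 3
n=2,p=0: res = 3+2 = 5
n=2,p=1: res = 5+3 = 8
n=2,p=2: res = 8+4 = 12
n=3,p=0: res = 12+3 = 15
n=3,p=1: res = 15+4 = 19
n=3,p=2: res = 19+5 = 24
n=3,p=3: res = 24+6 = 30

30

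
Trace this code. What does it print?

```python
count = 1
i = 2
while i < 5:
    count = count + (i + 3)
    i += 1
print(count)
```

19

i=2: count = 1+5 = 6
i=3: count = 6+6 = 12
i=4: count = 12+7 = 19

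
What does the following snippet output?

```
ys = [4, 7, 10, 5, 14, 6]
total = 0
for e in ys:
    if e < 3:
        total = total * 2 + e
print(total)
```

0

e=4: not <3
e=7: not <3
e=10: not <3
e=5: not <3
e=14: not <3
e=6: not <3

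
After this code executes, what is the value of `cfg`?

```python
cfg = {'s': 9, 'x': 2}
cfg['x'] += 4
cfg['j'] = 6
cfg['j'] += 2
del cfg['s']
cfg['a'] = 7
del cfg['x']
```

cfg['x'] = 2+4 = 6 → {'s': 9, 'x': 6}
cfg['j'] = 6 → {'s': 9, 'x': 6, 'j': 6}
cfg['j'] = 6+2 = 8 → {'s': 9, 'x': 6, 'j': 8}
del 's' → {'x': 6, 'j': 8}
cfg['a'] = 7 → {'x': 6, 'j': 8, 'a': 7}
del 'x' → {'j': 8, 'a': 7}

{'j': 8, 'a': 7}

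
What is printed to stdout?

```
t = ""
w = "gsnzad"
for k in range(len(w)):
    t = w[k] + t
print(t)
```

k=0: prepend 'g' → 'g'
k=1: prepend 's' → 'sg'
k=2: prepend 'n' → 'nsg'
k=3: prepend 'z' → 'znsg'
k=4: prepend 'a' → 'aznsg'
k=5: prepend 'd' → 'daznsg'

daznsg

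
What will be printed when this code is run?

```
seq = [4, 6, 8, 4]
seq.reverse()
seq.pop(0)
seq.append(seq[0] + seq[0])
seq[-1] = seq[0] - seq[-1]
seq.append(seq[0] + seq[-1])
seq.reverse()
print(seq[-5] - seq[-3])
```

-4

reverse → [4, 8, 6, 4]
pop(0) removes 4 → [8, 6, 4]
append seq[0]+seq[0] = 8+8 = 16 → [8, 6, 4, 16]
seq[-1] = seq[0]-seq[-1] = 8-16 = -8 → [8, 6, 4, -8]
append seq[0]+seq[-1] = 8+(-8) = 0 → [8, 6, 4, -8, 0]
reverse → [0, -8, 4, 6, 8]
seq[-5]-seq[-3] = 0-4 = -4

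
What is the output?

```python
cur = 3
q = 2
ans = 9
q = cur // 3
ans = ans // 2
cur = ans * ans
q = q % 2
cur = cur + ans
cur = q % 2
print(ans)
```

q = 3//3 = 1
ans = 9//2 = 4
cur = 4*4 = 16
q = 1%2 = 1
cur = 16+4 = 20
cur = 1%2 = 1

4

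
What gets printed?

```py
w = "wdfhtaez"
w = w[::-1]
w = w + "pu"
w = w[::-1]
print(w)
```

upwdfhtaez

reverse → 'zeathfdw'
+ 'pu' → 'zeathfdwpu'
reverse → 'upwdfhtaez'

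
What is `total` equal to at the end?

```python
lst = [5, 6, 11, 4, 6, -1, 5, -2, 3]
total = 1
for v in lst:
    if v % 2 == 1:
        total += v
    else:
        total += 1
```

28

v=5: odd, total = 1+5 = 6
v=6: not odd, total = 6+1 = 7
v=11: odd, total = 7+11 = 18
v=4: not odd, total = 18+1 = 19
v=6: not odd, total = 19+1 = 20
v=-1: odd, total = 20+(-1) = 19
v=5: odd, total = 19+5 = 24
v=-2: not odd, total = 24+1 = 25
v=3: odd, total = 25+3 = 28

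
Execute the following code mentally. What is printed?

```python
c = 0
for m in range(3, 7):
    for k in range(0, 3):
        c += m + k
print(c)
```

m=3,k=0: c = 0+3 = 3
m=3,k=1: c = 3+4 = 7
m=3,k=2: c = 7+5 = 12
m=4,k=0: c = 12+4 = 16
m=4,k=1: c = 16+5 = 21
m=4,k=2: c = 21+6 = 27
m=5,k=0: c = 27+5 = 32
m=5,k=1: c = 32+6 = 38
m=5,k=2: c = 38+7 = 45
m=6,k=0: c = 45+6 = 51
m=6,k=1: c = 51+7 = 58
m=6,k=2: c = 58+8 = 66

66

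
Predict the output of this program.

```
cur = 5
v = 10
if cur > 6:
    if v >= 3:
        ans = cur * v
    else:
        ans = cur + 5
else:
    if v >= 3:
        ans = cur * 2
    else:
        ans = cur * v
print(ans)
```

10

cur=5, v=10
cur > 6 is False; v >= 3 is True
→ ans = cur * 2 = 10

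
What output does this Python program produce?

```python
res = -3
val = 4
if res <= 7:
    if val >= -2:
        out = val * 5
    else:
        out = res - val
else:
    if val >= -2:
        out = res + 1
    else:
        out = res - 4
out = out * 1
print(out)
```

res=-3, val=4
res <= 7 is True; val >= -2 is True
→ out = val * 5 = 20
out = 20*1 = 20

20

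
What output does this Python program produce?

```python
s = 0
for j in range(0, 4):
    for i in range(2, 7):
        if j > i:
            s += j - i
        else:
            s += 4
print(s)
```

j=0,i=2: not 0>2, s = 0+4 = 4
j=0,i=3: not 0>3, s = 4+4 = 8
j=0,i=4: not 0>4, s = 8+4 = 12
j=0,i=5: not 0>5, s = 12+4 = 16
j=0,i=6: not 0>6, s = 16+4 = 20
j=1,i=2: not 1>2, s = 20+4 = 24
j=1,i=3: not 1>3, s = 24+4 = 28
j=1,i=4: not 1>4, s = 28+4 = 32
j=1,i=5: not 1>5, s = 32+4 = 36
j=1,i=6: not 1>6, s = 36+4 = 40
j=2,i=2: not 2>2, s = 40+4 = 44
j=2,i=3: not 2>3, s = 44+4 = 48
j=2,i=4: not 2>4, s = 48+4 = 52
j=2,i=5: not 2>5, s = 52+4 = 56
j=2,i=6: not 2>6, s = 56+4 = 60
j=3,i=2: 3>2, s = 60+1 = 61
j=3,i=3: not 3>3, s = 61+4 = 65
j=3,i=4: not 3>4, s = 65+4 = 69
j=3,i=5: not 3>5, s = 69+4 = 73
j=3,i=6: not 3>6, s = 73+4 = 77

77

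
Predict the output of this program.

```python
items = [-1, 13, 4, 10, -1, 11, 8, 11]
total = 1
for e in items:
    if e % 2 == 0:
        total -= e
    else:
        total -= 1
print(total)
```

e=-1: not even, total = 1-1 = 0
e=13: not even, total = 0-1 = -1
e=4: even, total = (-1)-4 = -5
e=10: even, total = (-5)-10 = -15
e=-1: not even, total = (-15)-1 = -16
e=11: not even, total = (-16)-1 = -17
e=8: even, total = (-17)-8 = -25
e=11: not even, total = (-25)-1 = -26

-26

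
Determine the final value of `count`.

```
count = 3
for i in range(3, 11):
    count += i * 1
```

55

i=3: count = 3+3*1 = 6
i=4: count = 6+4*1 = 10
i=5: count = 10+5*1 = 15
i=6: count = 15+6*1 = 21
i=7: count = 21+7*1 = 28
i=8: count = 28+8*1 = 36
i=9: count = 36+9*1 = 45
i=10: count = 45+10*1 = 55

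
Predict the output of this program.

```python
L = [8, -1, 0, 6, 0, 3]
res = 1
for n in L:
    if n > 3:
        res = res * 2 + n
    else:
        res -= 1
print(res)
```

20

n=8: >3, res = 1*2+8 = 10
n=-1: not >3, res = 10-1 = 9
n=0: not >3, res = 9-1 = 8
n=6: >3, res = 8*2+6 = 22
n=0: not >3, res = 22-1 = 21
n=3: not >3, res = 21-1 = 20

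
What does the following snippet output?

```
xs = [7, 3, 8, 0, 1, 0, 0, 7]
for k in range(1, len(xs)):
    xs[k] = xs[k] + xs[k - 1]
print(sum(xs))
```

k=1: xs[1] = 3+7 = 10 → [7, 10, 8, 0, 1, 0, 0, 7]
k=2: xs[2] = 8+10 = 18 → [7, 10, 18, 0, 1, 0, 0, 7]
k=3: xs[3] = 0+18 = 18 → [7, 10, 18, 18, 1, 0, 0, 7]
k=4: xs[4] = 1+18 = 19 → [7, 10, 18, 18, 19, 0, 0, 7]
k=5: xs[5] = 0+19 = 19 → [7, 10, 18, 18, 19, 19, 0, 7]
k=6: xs[6] = 0+19 = 19 → [7, 10, 18, 18, 19, 19, 19, 7]
k=7: xs[7] = 7+19 = 26 → [7, 10, 18, 18, 19, 19, 19, 26]
sum = 136

136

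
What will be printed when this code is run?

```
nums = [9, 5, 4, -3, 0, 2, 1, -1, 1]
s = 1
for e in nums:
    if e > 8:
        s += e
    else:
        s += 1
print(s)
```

e=9: >8, s = 1+9 = 10
e=5: not >8, s = 10+1 = 11
e=4: not >8, s = 11+1 = 12
e=-3: not >8, s = 12+1 = 13
e=0: not >8, s = 13+1 = 14
e=2: not >8, s = 14+1 = 15
e=1: not >8, s = 15+1 = 16
e=-1: not >8, s = 16+1 = 17
e=1: not >8, s = 17+1 = 18

18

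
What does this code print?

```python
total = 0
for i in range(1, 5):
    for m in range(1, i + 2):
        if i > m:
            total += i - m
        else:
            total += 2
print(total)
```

26

i=1,m=1: not 1>1, total = 0+2 = 2
i=1,m=2: not 1>2, total = 2+2 = 4
i=2,m=1: 2>1, total = 4+1 = 5
i=2,m=2: not 2>2, total = 5+2 = 7
i=2,m=3: not 2>3, total = 7+2 = 9
i=3,m=1: 3>1, total = 9+2 = 11
i=3,m=2: 3>2, total = 11+1 = 12
i=3,m=3: not 3>3, total = 12+2 = 14
i=3,m=4: not 3>4, total = 14+2 = 16
i=4,m=1: 4>1, total = 16+3 = 19
i=4,m=2: 4>2, total = 19+2 = 21
i=4,m=3: 4>3, total = 21+1 = 22
i=4,m=4: not 4>4, total = 22+2 = 24
i=4,m=5: not 4>5, total = 24+2 = 26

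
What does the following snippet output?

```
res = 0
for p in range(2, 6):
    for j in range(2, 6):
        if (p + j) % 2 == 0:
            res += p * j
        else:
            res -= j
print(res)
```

72

p=2,j=2: even sum, res = 0+4 = 4
p=2,j=3: odd sum, res = 4-3 = 1
p=2,j=4: even sum, res = 1+8 = 9
p=2,j=5: odd sum, res = 9-5 = 4
p=3,j=2: odd sum, res = 4-2 = 2
p=3,j=3: even sum, res = 2+9 = 11
p=3,j=4: odd sum, res = 11-4 = 7
p=3,j=5: even sum, res = 7+15 = 22
p=4,j=2: even sum, res = 22+8 = 30
p=4,j=3: odd sum, res = 30-3 = 27
p=4,j=4: even sum, res = 27+16 = 43
p=4,j=5: odd sum, res = 43-5 = 38
p=5,j=2: odd sum, res = 38-2 = 36
p=5,j=3: even sum, res = 36+15 = 51
p=5,j=4: odd sum, res = 51-4 = 47
p=5,j=5: even sum, res = 47+25 = 72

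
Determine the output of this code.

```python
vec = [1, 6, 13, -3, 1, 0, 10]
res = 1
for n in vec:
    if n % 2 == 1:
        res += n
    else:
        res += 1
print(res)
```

16

n=1: odd, res = 1+1 = 2
n=6: not odd, res = 2+1 = 3
n=13: odd, res = 3+13 = 16
n=-3: odd, res = 16+(-3) = 13
n=1: odd, res = 13+1 = 14
n=0: not odd, res = 14+1 = 15
n=10: not odd, res = 15+1 = 16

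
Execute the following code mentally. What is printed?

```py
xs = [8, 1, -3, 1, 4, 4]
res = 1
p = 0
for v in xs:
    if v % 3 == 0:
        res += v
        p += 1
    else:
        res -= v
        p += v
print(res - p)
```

-39

v=8: not %3==0, res = 1-8 = -7; p=8
v=1: not %3==0, res = (-7)-1 = -8; p=9
v=-3: %3==0, res = (-8)+(-3) = -11; p=10
v=1: not %3==0, res = (-11)-1 = -12; p=11
v=4: not %3==0, res = (-12)-4 = -16; p=15
v=4: not %3==0, res = (-16)-4 = -20; p=19
res-p = (-20)-19 = -39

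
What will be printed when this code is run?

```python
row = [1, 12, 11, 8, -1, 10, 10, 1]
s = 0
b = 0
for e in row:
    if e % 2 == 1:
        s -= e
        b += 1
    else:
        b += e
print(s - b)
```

e=1: odd, s = 0-1 = -1; b=1
e=12: not odd; b=13
e=11: odd, s = (-1)-11 = -12; b=14
e=8: not odd; b=22
e=-1: odd, s = (-12)-(-1) = -11; b=23
e=10: not odd; b=33
e=10: not odd; b=43
e=1: odd, s = (-11)-1 = -12; b=44
s-b = (-12)-44 = -56

-56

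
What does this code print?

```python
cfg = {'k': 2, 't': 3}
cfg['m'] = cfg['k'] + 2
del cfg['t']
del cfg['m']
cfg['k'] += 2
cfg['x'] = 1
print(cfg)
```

{'k': 4, 'x': 1}

cfg['m'] = cfg['k']+2 = 4 → {'k': 2, 't': 3, 'm': 4}
del 't' → {'k': 2, 'm': 4}
del 'm' → {'k': 2}
cfg['k'] = 2+2 = 4 → {'k': 4}
cfg['x'] = 1 → {'k': 4, 'x': 1}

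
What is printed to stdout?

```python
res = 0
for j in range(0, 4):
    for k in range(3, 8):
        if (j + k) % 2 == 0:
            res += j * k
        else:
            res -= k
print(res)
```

j=0,k=3: odd sum, res = 0-3 = -3
j=0,k=4: even sum, res = (-3)+0 = -3
j=0,k=5: odd sum, res = (-3)-5 = -8
j=0,k=6: even sum, res = (-8)+0 = -8
j=0,k=7: odd sum, res = (-8)-7 = -15
j=1,k=3: even sum, res = (-15)+3 = -12
j=1,k=4: odd sum, res = (-12)-4 = -16
j=1,k=5: even sum, res = (-16)+5 = -11
j=1,k=6: odd sum, res = (-11)-6 = -17
j=1,k=7: even sum, res = (-17)+7 = -10
j=2,k=3: odd sum, res = (-10)-3 = -13
j=2,k=4: even sum, res = (-13)+8 = -5
j=2,k=5: odd sum, res = (-5)-5 = -10
j=2,k=6: even sum, res = (-10)+12 = 2
j=2,k=7: odd sum, res = 2-7 = -5
j=3,k=3: even sum, res = (-5)+9 = 4
j=3,k=4: odd sum, res = 4-4 = 0
j=3,k=5: even sum, res = 0+15 = 15
j=3,k=6: odd sum, res = 15-6 = 9
j=3,k=7: even sum, res = 9+21 = 30

30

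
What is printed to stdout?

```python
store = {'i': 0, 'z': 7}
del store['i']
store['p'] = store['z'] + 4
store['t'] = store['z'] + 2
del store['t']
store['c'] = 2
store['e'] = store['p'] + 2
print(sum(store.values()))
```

33

del 'i' → {'z': 7}
store['p'] = store['z']+4 = 11 → {'z': 7, 'p': 11}
store['t'] = store['z']+2 = 9 → {'z': 7, 'p': 11, 't': 9}
del 't' → {'z': 7, 'p': 11}
store['c'] = 2 → {'z': 7, 'p': 11, 'c': 2}
store['e'] = store['p']+2 = 13 → {'z': 7, 'p': 11, 'c': 2, 'e': 13}
sum of values = 33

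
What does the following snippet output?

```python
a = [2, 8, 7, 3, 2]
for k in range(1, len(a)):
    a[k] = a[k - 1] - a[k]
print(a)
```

k=1: a[1] = 2-8 = -6 → [2, -6, 7, 3, 2]
k=2: a[2] = (-6)-7 = -13 → [2, -6, -13, 3, 2]
k=3: a[3] = (-13)-3 = -16 → [2, -6, -13, -16, 2]
k=4: a[4] = (-16)-2 = -18 → [2, -6, -13, -16, -18]

[2, -6, -13, -16, -18]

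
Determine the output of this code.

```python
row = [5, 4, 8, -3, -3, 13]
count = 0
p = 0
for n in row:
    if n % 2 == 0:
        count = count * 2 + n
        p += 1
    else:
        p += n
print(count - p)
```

2

n=5: not even; p=5
n=4: even, count = 0*2+4 = 4; p=6
n=8: even, count = 4*2+8 = 16; p=7
n=-3: not even; p=4
n=-3: not even; p=1
n=13: not even; p=14
count-p = 16-14 = 2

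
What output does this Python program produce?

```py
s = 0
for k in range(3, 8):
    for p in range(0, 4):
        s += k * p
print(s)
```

k=3,p=0: s = 0+0 = 0
k=3,p=1: s = 0+3 = 3
k=3,p=2: s = 3+6 = 9
k=3,p=3: s = 9+9 = 18
k=4,p=0: s = 18+0 = 18
k=4,p=1: s = 18+4 = 22
k=4,p=2: s = 22+8 = 30
k=4,p=3: s = 30+12 = 42
k=5,p=0: s = 42+0 = 42
k=5,p=1: s = 42+5 = 47
k=5,p=2: s = 47+10 = 57
k=5,p=3: s = 57+15 = 72
k=6,p=0: s = 72+0 = 72
k=6,p=1: s = 72+6 = 78
k=6,p=2: s = 78+12 = 90
k=6,p=3: s = 90+18 = 108
k=7,p=0: s = 108+0 = 108
k=7,p=1: s = 108+7 = 115
k=7,p=2: s = 115+14 = 129
k=7,p=3: s = 129+21 = 150

150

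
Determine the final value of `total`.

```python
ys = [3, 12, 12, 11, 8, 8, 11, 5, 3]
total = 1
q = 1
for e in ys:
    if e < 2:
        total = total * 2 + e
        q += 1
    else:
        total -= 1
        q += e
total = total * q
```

e=3: not <2, total = 1-1 = 0; q=4
e=12: not <2, total = 0-1 = -1; q=16
e=12: not <2, total = (-1)-1 = -2; q=28
e=11: not <2, total = (-2)-1 = -3; q=39
e=8: not <2, total = (-3)-1 = -4; q=47
e=8: not <2, total = (-4)-1 = -5; q=55
e=11: not <2, total = (-5)-1 = -6; q=66
e=5: not <2, total = (-6)-1 = -7; q=71
e=3: not <2, total = (-7)-1 = -8; q=74
total*q = (-8)*74 = -592

-592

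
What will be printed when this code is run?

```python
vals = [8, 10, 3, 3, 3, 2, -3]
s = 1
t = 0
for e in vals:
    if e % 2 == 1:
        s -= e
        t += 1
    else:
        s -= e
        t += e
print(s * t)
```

-600

e=8: not odd, s = 1-8 = -7; t=8
e=10: not odd, s = (-7)-10 = -17; t=18
e=3: odd, s = (-17)-3 = -20; t=19
e=3: odd, s = (-20)-3 = -23; t=20
e=3: odd, s = (-23)-3 = -26; t=21
e=2: not odd, s = (-26)-2 = -28; t=23
e=-3: odd, s = (-28)-(-3) = -25; t=24
s*t = (-25)*24 = -600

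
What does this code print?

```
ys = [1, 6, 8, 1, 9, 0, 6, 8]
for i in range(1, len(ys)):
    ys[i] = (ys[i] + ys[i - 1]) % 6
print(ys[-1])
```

3

i=1: ys[1] = (6+1)%6 = 1 → [1, 1, 8, 1, 9, 0, 6, 8]
i=2: ys[2] = (8+1)%6 = 3 → [1, 1, 3, 1, 9, 0, 6, 8]
i=3: ys[3] = (1+3)%6 = 4 → [1, 1, 3, 4, 9, 0, 6, 8]
i=4: ys[4] = (9+4)%6 = 1 → [1, 1, 3, 4, 1, 0, 6, 8]
i=5: ys[5] = (0+1)%6 = 1 → [1, 1, 3, 4, 1, 1, 6, 8]
i=6: ys[6] = (6+1)%6 = 1 → [1, 1, 3, 4, 1, 1, 1, 8]
i=7: ys[7] = (8+1)%6 = 3 → [1, 1, 3, 4, 1, 1, 1, 3]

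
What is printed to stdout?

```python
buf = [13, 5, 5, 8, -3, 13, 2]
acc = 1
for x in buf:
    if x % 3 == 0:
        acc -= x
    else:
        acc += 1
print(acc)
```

x=13: not %3==0, acc = 1+1 = 2
x=5: not %3==0, acc = 2+1 = 3
x=5: not %3==0, acc = 3+1 = 4
x=8: not %3==0, acc = 4+1 = 5
x=-3: %3==0, acc = 5-(-3) = 8
x=13: not %3==0, acc = 8+1 = 9
x=2: not %3==0, acc = 9+1 = 10

10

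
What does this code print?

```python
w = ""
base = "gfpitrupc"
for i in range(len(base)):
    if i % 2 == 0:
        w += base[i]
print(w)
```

i=0: add 'g' → 'g'
i=1: skip
i=2: add 'p' → 'gp'
i=3: skip
i=4: add 't' → 'gpt'
i=5: skip
i=6: add 'u' → 'gptu'
i=7: skip
i=8: add 'c' → 'gptuc'

gptuc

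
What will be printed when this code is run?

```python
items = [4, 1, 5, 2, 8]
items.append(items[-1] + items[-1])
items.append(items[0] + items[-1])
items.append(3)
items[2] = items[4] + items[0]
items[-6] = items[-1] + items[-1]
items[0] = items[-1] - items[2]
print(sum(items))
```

53

append items[-1]+items[-1] = 8+8 = 16 → [4, 1, 5, 2, 8, 16]
append items[0]+items[-1] = 4+16 = 20 → [4, 1, 5, 2, 8, 16, 20]
append 3 → [4, 1, 5, 2, 8, 16, 20, 3]
items[2] = items[4]+items[0] = 8+4 = 12 → [4, 1, 12, 2, 8, 16, 20, 3]
items[-6] = items[-1]+items[-1] = 3+3 = 6 → [4, 1, 6, 2, 8, 16, 20, 3]
items[0] = items[-1]-items[2] = 3-6 = -3 → [-3, 1, 6, 2, 8, 16, 20, 3]
sum = 53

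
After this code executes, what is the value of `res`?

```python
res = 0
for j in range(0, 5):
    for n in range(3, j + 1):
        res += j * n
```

37

j=3,n=3: res = 0+9 = 9
j=4,n=3: res = 9+12 = 21
j=4,n=4: res = 21+16 = 37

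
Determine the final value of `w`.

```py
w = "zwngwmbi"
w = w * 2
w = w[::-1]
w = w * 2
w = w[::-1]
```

'zwngwmbizwngwmbizwngwmbizwngwmbi'

repeat ×2 → 'zwngwmbizwngwmbi'
reverse → 'ibmwgnwzibmwgnwz'
repeat ×2 → 'ibmwgnwzibmwgnwzibmwgnwzibmwgnwz'
reverse → 'zwngwmbizwngwmbizwngwmbizwngwmbi'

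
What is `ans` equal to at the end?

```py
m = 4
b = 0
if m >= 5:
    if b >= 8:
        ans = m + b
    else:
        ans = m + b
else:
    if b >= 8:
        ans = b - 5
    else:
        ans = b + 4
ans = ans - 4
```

m=4, b=0
m >= 5 is False; b >= 8 is False
→ ans = b + 4 = 4
ans = 4-4 = 0

0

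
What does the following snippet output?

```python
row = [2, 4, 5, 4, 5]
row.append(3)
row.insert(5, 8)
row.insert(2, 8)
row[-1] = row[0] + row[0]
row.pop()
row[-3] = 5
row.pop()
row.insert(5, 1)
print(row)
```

[2, 4, 8, 5, 5, 1, 5]

append 3 → [2, 4, 5, 4, 5, 3]
insert 8 at 5 → [2, 4, 5, 4, 5, 8, 3]
insert 8 at 2 → [2, 4, 8, 5, 4, 5, 8, 3]
row[-1] = row[0]+row[0] = 2+2 = 4 → [2, 4, 8, 5, 4, 5, 8, 4]
pop() removes 4 → [2, 4, 8, 5, 4, 5, 8]
row[-3] = 5 → [2, 4, 8, 5, 5, 5, 8]
pop() removes 8 → [2, 4, 8, 5, 5, 5]
insert 1 at 5 → [2, 4, 8, 5, 5, 1, 5]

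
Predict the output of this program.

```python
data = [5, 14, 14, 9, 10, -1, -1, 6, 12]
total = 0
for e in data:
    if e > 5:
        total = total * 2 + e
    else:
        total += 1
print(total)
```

e=5: not >5, total = 0+1 = 1
e=14: >5, total = 1*2+14 = 16
e=14: >5, total = 16*2+14 = 46
e=9: >5, total = 46*2+9 = 101
e=10: >5, total = 101*2+10 = 212
e=-1: not >5, total = 212+1 = 213
e=-1: not >5, total = 213+1 = 214
e=6: >5, total = 214*2+6 = 434
e=12: >5, total = 434*2+12 = 880

880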